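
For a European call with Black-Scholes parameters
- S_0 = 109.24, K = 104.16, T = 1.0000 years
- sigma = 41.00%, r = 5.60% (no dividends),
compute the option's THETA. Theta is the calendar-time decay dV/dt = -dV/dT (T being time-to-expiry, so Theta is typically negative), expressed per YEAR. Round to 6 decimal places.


d1 = 0.4577295565; d2 = 0.0477295565
phi(d1) = 0.3592643873; exp(-qT) = 1.0000000000; exp(-rT) = 0.9455391359
Theta = -S*exp(-qT)*phi(d1)*sigma/(2*sqrt(T)) - r*K*exp(-rT)*N(d2) + q*S*exp(-qT)*N(d1)
N(d1) = 0.6764266246; N(d2) = 0.5190341109; sqrt(T) = 1.0000000000
Term 1 = -109.2400 * 1.0000000000 * 0.3592643873 * 0.4100 / (2 * 1.0000000000) = -8.0454385421
Term 2 = -0.0560 * 104.1600 * 0.9455391359 * 0.5190341109 = -2.8626246578
Term 3 = 0 (no dividend yield, q = 0)
Theta = -8.0454385421 + (-2.8626246578) + (0.0000000000) = -10.908063

Answer: Theta = -10.908063


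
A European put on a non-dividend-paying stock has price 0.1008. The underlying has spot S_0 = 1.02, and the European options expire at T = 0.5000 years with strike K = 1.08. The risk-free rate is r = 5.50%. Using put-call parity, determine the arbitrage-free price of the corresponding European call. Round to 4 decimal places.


Answer: Call price = 0.0701

Derivation:
Put-call parity: C - P = S_0 * exp(-qT) - K * exp(-rT).
S_0 * exp(-qT) = 1.0200 * 1.00000000 = 1.02000000
K * exp(-rT) = 1.0800 * 0.97287468 = 1.05070466
C = P + S*exp(-qT) - K*exp(-rT)
C = 0.1008 + 1.02000000 - 1.05070466 = 0.0701


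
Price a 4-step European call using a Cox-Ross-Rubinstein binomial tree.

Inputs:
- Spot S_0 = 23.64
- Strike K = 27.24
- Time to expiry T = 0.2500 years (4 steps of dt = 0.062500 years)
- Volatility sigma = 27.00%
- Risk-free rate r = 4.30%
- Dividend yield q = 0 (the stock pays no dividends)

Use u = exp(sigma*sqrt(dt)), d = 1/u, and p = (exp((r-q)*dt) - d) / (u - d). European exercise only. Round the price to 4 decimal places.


dt = T/N = 0.062500
u = exp(sigma*sqrt(dt)) = 1.069830; d = 1/u = 0.934728
p = (exp((r-q)*dt) - d) / (u - d) = 0.503050
Discount per step: exp(-r*dt) = 0.997316
Stock lattice S(k, i) with i counting down-moves:
  k=0: S(0,0) = 23.6400
  k=1: S(1,0) = 25.2908; S(1,1) = 22.0970
  k=2: S(2,0) = 27.0568; S(2,1) = 23.6400; S(2,2) = 20.6546
  k=3: S(3,0) = 28.9462; S(3,1) = 25.2908; S(3,2) = 22.0970; S(3,3) = 19.3065
  k=4: S(4,0) = 30.9676; S(4,1) = 27.0568; S(4,2) = 23.6400; S(4,3) = 20.6546; S(4,4) = 18.0463
Terminal payoffs V(N, i) = max(S_T - K, 0):
  V(4,0) = 3.727560; V(4,1) = 0.000000; V(4,2) = 0.000000; V(4,3) = 0.000000; V(4,4) = 0.000000
Backward induction: V(k, i) = exp(-r*dt) * [p * V(k+1, i) + (1-p) * V(k+1, i+1)].
  V(3,0) = exp(-r*dt) * [p*3.727560 + (1-p)*0.000000] = 1.870118
  V(3,1) = exp(-r*dt) * [p*0.000000 + (1-p)*0.000000] = 0.000000
  V(3,2) = exp(-r*dt) * [p*0.000000 + (1-p)*0.000000] = 0.000000
  V(3,3) = exp(-r*dt) * [p*0.000000 + (1-p)*0.000000] = 0.000000
  V(2,0) = exp(-r*dt) * [p*1.870118 + (1-p)*0.000000] = 0.938239
  V(2,1) = exp(-r*dt) * [p*0.000000 + (1-p)*0.000000] = 0.000000
  V(2,2) = exp(-r*dt) * [p*0.000000 + (1-p)*0.000000] = 0.000000
  V(1,0) = exp(-r*dt) * [p*0.938239 + (1-p)*0.000000] = 0.470715
  V(1,1) = exp(-r*dt) * [p*0.000000 + (1-p)*0.000000] = 0.000000
  V(0,0) = exp(-r*dt) * [p*0.470715 + (1-p)*0.000000] = 0.236158

Answer: Price = V(0,0) = 0.2362


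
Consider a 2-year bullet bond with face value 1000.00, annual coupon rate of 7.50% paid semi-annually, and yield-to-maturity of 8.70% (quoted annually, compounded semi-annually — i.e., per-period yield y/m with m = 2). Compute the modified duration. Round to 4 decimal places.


Coupon per period c = face * coupon_rate / m = 37.500000
Periods per year m = 2; per-period yield y/m = 0.043500
Number of cashflows N = 4
Cashflows (t years, CF_t, discount factor 1/(1+y/m)^(m*t), PV):
  t = 0.5000: CF_t = 37.500000, DF = 0.958313, PV = 35.936751
  t = 1.0000: CF_t = 37.500000, DF = 0.918365, PV = 34.438669
  t = 1.5000: CF_t = 37.500000, DF = 0.880081, PV = 33.003037
  t = 2.0000: CF_t = 1037.500000, DF = 0.843393, PV = 875.020629
Price P = sum_t PV_t = 978.399087
First compute Macaulay numerator sum_t t * PV_t:
  t * PV_t at t = 0.5000: 17.968376
  t * PV_t at t = 1.0000: 34.438669
  t * PV_t at t = 1.5000: 49.504556
  t * PV_t at t = 2.0000: 1750.041258
Macaulay duration D = 1851.952858 / 978.399087 = 1.892840
Modified duration = D / (1 + y/m) = 1.892840 / (1 + 0.043500) = 1.813934

Answer: Modified duration = 1.8139


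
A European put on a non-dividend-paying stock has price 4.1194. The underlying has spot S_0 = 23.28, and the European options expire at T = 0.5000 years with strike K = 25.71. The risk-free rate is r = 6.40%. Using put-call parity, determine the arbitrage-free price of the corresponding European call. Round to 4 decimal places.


Answer: Call price = 2.4991

Derivation:
Put-call parity: C - P = S_0 * exp(-qT) - K * exp(-rT).
S_0 * exp(-qT) = 23.2800 * 1.00000000 = 23.28000000
K * exp(-rT) = 25.7100 * 0.96850658 = 24.90030423
C = P + S*exp(-qT) - K*exp(-rT)
C = 4.1194 + 23.28000000 - 24.90030423 = 2.4991


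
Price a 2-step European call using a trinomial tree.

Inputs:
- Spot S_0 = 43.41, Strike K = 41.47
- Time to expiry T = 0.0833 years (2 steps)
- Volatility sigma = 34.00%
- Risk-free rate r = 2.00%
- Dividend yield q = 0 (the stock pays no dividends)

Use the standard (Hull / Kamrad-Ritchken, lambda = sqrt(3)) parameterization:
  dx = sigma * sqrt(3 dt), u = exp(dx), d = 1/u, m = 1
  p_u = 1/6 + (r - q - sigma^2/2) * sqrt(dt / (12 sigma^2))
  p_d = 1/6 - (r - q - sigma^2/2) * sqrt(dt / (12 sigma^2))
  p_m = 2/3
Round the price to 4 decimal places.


dt = T/N = 0.041650; dx = sigma*sqrt(3*dt) = 0.120184
u = exp(dx) = 1.127704; d = 1/u = 0.886757
p_u = 0.160117, p_m = 0.666667, p_d = 0.173216
Discount per step: exp(-r*dt) = 0.999167
Stock lattice S(k, j) with j the centered position index:
  k=0: S(0,+0) = 43.4100
  k=1: S(1,-1) = 38.4941; S(1,+0) = 43.4100; S(1,+1) = 48.9537
  k=2: S(2,-2) = 34.1349; S(2,-1) = 38.4941; S(2,+0) = 43.4100; S(2,+1) = 48.9537; S(2,+2) = 55.2052
Terminal payoffs V(N, j) = max(S_T - K, 0):
  V(2,-2) = 0.000000; V(2,-1) = 0.000000; V(2,+0) = 1.940000; V(2,+1) = 7.483650; V(2,+2) = 13.735249
Backward induction: V(k, j) = exp(-r*dt) * [p_u * V(k+1, j+1) + p_m * V(k+1, j) + p_d * V(k+1, j-1)]
  V(1,-1) = exp(-r*dt) * [p_u*1.940000 + p_m*0.000000 + p_d*0.000000] = 0.310368
  V(1,+0) = exp(-r*dt) * [p_u*7.483650 + p_m*1.940000 + p_d*0.000000] = 2.489517
  V(1,+1) = exp(-r*dt) * [p_u*13.735249 + p_m*7.483650 + p_d*1.940000] = 7.518120
  V(0,+0) = exp(-r*dt) * [p_u*7.518120 + p_m*2.489517 + p_d*0.310368] = 2.914788

Answer: Price = V(0,0) = 2.9148


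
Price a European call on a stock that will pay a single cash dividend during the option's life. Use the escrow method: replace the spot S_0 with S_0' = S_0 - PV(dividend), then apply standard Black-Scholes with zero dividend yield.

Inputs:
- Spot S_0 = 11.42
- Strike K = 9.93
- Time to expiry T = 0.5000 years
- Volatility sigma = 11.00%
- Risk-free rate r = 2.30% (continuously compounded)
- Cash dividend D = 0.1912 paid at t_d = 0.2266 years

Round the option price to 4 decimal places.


PV(D) = D * exp(-r * t_d) = 0.1912 * 0.99480176 = 0.19020610
S_0' = S_0 - PV(D) = 11.4200 - 0.19020610 = 11.22979390
d1 = (ln(S_0'/K) + (r + sigma^2/2)*T) / (sigma*sqrt(T)) = 1.76821614
d2 = d1 - sigma*sqrt(T) = 1.69043439
exp(-rT) = 0.98856587
N(d1) = 0.96148761; N(d2) = 0.95452756
C = S_0' * N(d1) - K * exp(-rT) * N(d2) = 11.22979390 * 0.96148761 - 9.9300 * 0.98856587 * 0.95452756 = 1.4272

Answer: Price = 1.4272


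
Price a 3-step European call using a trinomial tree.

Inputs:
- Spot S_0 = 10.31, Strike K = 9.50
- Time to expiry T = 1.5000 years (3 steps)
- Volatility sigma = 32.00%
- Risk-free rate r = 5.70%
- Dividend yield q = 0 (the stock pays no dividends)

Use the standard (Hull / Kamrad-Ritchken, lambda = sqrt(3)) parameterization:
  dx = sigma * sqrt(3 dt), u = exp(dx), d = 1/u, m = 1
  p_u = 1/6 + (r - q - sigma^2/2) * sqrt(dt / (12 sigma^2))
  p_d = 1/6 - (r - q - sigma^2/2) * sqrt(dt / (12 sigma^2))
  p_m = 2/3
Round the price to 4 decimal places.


dt = T/N = 0.500000; dx = sigma*sqrt(3*dt) = 0.391918
u = exp(dx) = 1.479817; d = 1/u = 0.675759
p_u = 0.170366, p_m = 0.666667, p_d = 0.162967
Discount per step: exp(-r*dt) = 0.971902
Stock lattice S(k, j) with j the centered position index:
  k=0: S(0,+0) = 10.3100
  k=1: S(1,-1) = 6.9671; S(1,+0) = 10.3100; S(1,+1) = 15.2569
  k=2: S(2,-2) = 4.7081; S(2,-1) = 6.9671; S(2,+0) = 10.3100; S(2,+1) = 15.2569; S(2,+2) = 22.5774
  k=3: S(3,-3) = 3.1815; S(3,-2) = 4.7081; S(3,-1) = 6.9671; S(3,+0) = 10.3100; S(3,+1) = 15.2569; S(3,+2) = 22.5774; S(3,+3) = 33.4105
Terminal payoffs V(N, j) = max(S_T - K, 0):
  V(3,-3) = 0.000000; V(3,-2) = 0.000000; V(3,-1) = 0.000000; V(3,+0) = 0.810000; V(3,+1) = 5.756912; V(3,+2) = 13.077436; V(3,+3) = 23.910472
Backward induction: V(k, j) = exp(-r*dt) * [p_u * V(k+1, j+1) + p_m * V(k+1, j) + p_d * V(k+1, j-1)]
  V(2,-2) = exp(-r*dt) * [p_u*0.000000 + p_m*0.000000 + p_d*0.000000] = 0.000000
  V(2,-1) = exp(-r*dt) * [p_u*0.810000 + p_m*0.000000 + p_d*0.000000] = 0.134119
  V(2,+0) = exp(-r*dt) * [p_u*5.756912 + p_m*0.810000 + p_d*0.000000] = 1.478054
  V(2,+1) = exp(-r*dt) * [p_u*13.077436 + p_m*5.756912 + p_d*0.810000] = 6.023754
  V(2,+2) = exp(-r*dt) * [p_u*23.910472 + p_m*13.077436 + p_d*5.756912] = 13.344236
  V(1,-1) = exp(-r*dt) * [p_u*1.478054 + p_m*0.134119 + p_d*0.000000] = 0.331636
  V(1,+0) = exp(-r*dt) * [p_u*6.023754 + p_m*1.478054 + p_d*0.134119] = 1.976336
  V(1,+1) = exp(-r*dt) * [p_u*13.344236 + p_m*6.023754 + p_d*1.478054] = 6.346638
  V(0,+0) = exp(-r*dt) * [p_u*6.346638 + p_m*1.976336 + p_d*0.331636] = 2.383937

Answer: Price = V(0,0) = 2.3839


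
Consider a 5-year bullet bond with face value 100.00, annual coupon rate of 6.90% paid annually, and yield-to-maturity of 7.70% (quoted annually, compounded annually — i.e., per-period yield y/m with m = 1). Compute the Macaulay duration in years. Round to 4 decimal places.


Answer: Macaulay duration = 4.3837 years

Derivation:
Coupon per period c = face * coupon_rate / m = 6.900000
Periods per year m = 1; per-period yield y/m = 0.077000
Number of cashflows N = 5
Cashflows (t years, CF_t, discount factor 1/(1+y/m)^(m*t), PV):
  t = 1.0000: CF_t = 6.900000, DF = 0.928505, PV = 6.406685
  t = 2.0000: CF_t = 6.900000, DF = 0.862122, PV = 5.948640
  t = 3.0000: CF_t = 6.900000, DF = 0.800484, PV = 5.523343
  t = 4.0000: CF_t = 6.900000, DF = 0.743254, PV = 5.128452
  t = 5.0000: CF_t = 106.900000, DF = 0.690115, PV = 73.773296
Price P = sum_t PV_t = 96.780416
Macaulay numerator sum_t t * PV_t:
  t * PV_t at t = 1.0000: 6.406685
  t * PV_t at t = 2.0000: 11.897280
  t * PV_t at t = 3.0000: 16.570028
  t * PV_t at t = 4.0000: 20.513807
  t * PV_t at t = 5.0000: 368.866481
Macaulay duration D = (sum_t t * PV_t) / P = 424.254281 / 96.780416 = 4.383679


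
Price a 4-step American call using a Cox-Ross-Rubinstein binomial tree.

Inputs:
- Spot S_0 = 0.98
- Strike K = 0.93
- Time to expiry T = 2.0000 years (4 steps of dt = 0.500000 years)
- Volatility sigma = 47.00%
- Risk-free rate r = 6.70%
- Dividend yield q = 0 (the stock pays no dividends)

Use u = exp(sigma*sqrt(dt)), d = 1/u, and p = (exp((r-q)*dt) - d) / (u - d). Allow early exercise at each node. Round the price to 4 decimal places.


Answer: Price = V(0,0) = 0.3186

Derivation:
dt = T/N = 0.500000
u = exp(sigma*sqrt(dt)) = 1.394227; d = 1/u = 0.717243
p = (exp((r-q)*dt) - d) / (u - d) = 0.467994
Discount per step: exp(-r*dt) = 0.967055
Stock lattice S(k, i) with i counting down-moves:
  k=0: S(0,0) = 0.9800
  k=1: S(1,0) = 1.3663; S(1,1) = 0.7029
  k=2: S(2,0) = 1.9050; S(2,1) = 0.9800; S(2,2) = 0.5041
  k=3: S(3,0) = 2.6560; S(3,1) = 1.3663; S(3,2) = 0.7029; S(3,3) = 0.3616
  k=4: S(4,0) = 3.7031; S(4,1) = 1.9050; S(4,2) = 0.9800; S(4,3) = 0.5041; S(4,4) = 0.2594
Terminal payoffs V(N, i) = max(S_T - K, 0):
  V(4,0) = 2.773055; V(4,1) = 0.974992; V(4,2) = 0.050000; V(4,3) = 0.000000; V(4,4) = 0.000000
Backward induction: V(k, i) = exp(-r*dt) * [p * V(k+1, i) + (1-p) * V(k+1, i+1)]; then take max(V_cont, immediate exercise) for American.
  V(3,0) = exp(-r*dt) * [p*2.773055 + (1-p)*0.974992] = 1.756630; exercise = 1.725991; V(3,0) = max -> 1.756630
  V(3,1) = exp(-r*dt) * [p*0.974992 + (1-p)*0.050000] = 0.466981; exercise = 0.436343; V(3,1) = max -> 0.466981
  V(3,2) = exp(-r*dt) * [p*0.050000 + (1-p)*0.000000] = 0.022629; exercise = 0.000000; V(3,2) = max -> 0.022629
  V(3,3) = exp(-r*dt) * [p*0.000000 + (1-p)*0.000000] = 0.000000; exercise = 0.000000; V(3,3) = max -> 0.000000
  V(2,0) = exp(-r*dt) * [p*1.756630 + (1-p)*0.466981] = 1.035260; exercise = 0.974992; V(2,0) = max -> 1.035260
  V(2,1) = exp(-r*dt) * [p*0.466981 + (1-p)*0.022629] = 0.222986; exercise = 0.050000; V(2,1) = max -> 0.222986
  V(2,2) = exp(-r*dt) * [p*0.022629 + (1-p)*0.000000] = 0.010241; exercise = 0.000000; V(2,2) = max -> 0.010241
  V(1,0) = exp(-r*dt) * [p*1.035260 + (1-p)*0.222986] = 0.583255; exercise = 0.436343; V(1,0) = max -> 0.583255
  V(1,1) = exp(-r*dt) * [p*0.222986 + (1-p)*0.010241] = 0.106187; exercise = 0.000000; V(1,1) = max -> 0.106187
  V(0,0) = exp(-r*dt) * [p*0.583255 + (1-p)*0.106187] = 0.318598; exercise = 0.050000; V(0,0) = max -> 0.318598


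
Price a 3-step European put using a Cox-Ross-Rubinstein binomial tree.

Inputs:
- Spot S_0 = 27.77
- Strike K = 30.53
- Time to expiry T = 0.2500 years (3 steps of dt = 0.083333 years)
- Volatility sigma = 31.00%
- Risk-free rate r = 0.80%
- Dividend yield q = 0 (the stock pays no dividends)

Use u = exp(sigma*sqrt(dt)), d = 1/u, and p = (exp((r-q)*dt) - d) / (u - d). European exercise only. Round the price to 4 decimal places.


dt = T/N = 0.083333
u = exp(sigma*sqrt(dt)) = 1.093616; d = 1/u = 0.914398
p = (exp((r-q)*dt) - d) / (u - d) = 0.481364
Discount per step: exp(-r*dt) = 0.999334
Stock lattice S(k, i) with i counting down-moves:
  k=0: S(0,0) = 27.7700
  k=1: S(1,0) = 30.3697; S(1,1) = 25.3928
  k=2: S(2,0) = 33.2128; S(2,1) = 27.7700; S(2,2) = 23.2192
  k=3: S(3,0) = 36.3220; S(3,1) = 30.3697; S(3,2) = 25.3928; S(3,3) = 21.2316
Terminal payoffs V(N, i) = max(K - S_T, 0):
  V(3,0) = 0.000000; V(3,1) = 0.160294; V(3,2) = 5.137166; V(3,3) = 9.298447
Backward induction: V(k, i) = exp(-r*dt) * [p * V(k+1, i) + (1-p) * V(k+1, i+1)].
  V(2,0) = exp(-r*dt) * [p*0.000000 + (1-p)*0.160294] = 0.083079
  V(2,1) = exp(-r*dt) * [p*0.160294 + (1-p)*5.137166] = 2.739653
  V(2,2) = exp(-r*dt) * [p*5.137166 + (1-p)*9.298447] = 7.290495
  V(1,0) = exp(-r*dt) * [p*0.083079 + (1-p)*2.739653] = 1.459901
  V(1,1) = exp(-r*dt) * [p*2.739653 + (1-p)*7.290495] = 5.096486
  V(0,0) = exp(-r*dt) * [p*1.459901 + (1-p)*5.096486] = 3.343736

Answer: Price = V(0,0) = 3.3437


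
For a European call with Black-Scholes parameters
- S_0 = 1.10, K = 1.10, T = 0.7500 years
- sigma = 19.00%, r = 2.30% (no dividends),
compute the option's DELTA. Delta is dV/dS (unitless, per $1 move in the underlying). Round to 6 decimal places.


d1 = 0.1871070675; d2 = 0.0225622408
phi(d1) = 0.3920197489; exp(-qT) = 1.0000000000; exp(-rT) = 0.9828979294
N(d1) = 0.5742116565
Delta = exp(-qT) * N(d1) = 1.0000000000 * 0.5742116565 = 0.574212

Answer: Delta = 0.574212


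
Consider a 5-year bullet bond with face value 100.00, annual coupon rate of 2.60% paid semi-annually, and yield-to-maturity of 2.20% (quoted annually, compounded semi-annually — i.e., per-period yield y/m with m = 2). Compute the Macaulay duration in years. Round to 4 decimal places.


Coupon per period c = face * coupon_rate / m = 1.300000
Periods per year m = 2; per-period yield y/m = 0.011000
Number of cashflows N = 10
Cashflows (t years, CF_t, discount factor 1/(1+y/m)^(m*t), PV):
  t = 0.5000: CF_t = 1.300000, DF = 0.989120, PV = 1.285856
  t = 1.0000: CF_t = 1.300000, DF = 0.978358, PV = 1.271865
  t = 1.5000: CF_t = 1.300000, DF = 0.967713, PV = 1.258027
  t = 2.0000: CF_t = 1.300000, DF = 0.957184, PV = 1.244339
  t = 2.5000: CF_t = 1.300000, DF = 0.946769, PV = 1.230800
  t = 3.0000: CF_t = 1.300000, DF = 0.936468, PV = 1.217409
  t = 3.5000: CF_t = 1.300000, DF = 0.926279, PV = 1.204163
  t = 4.0000: CF_t = 1.300000, DF = 0.916201, PV = 1.191061
  t = 4.5000: CF_t = 1.300000, DF = 0.906232, PV = 1.178102
  t = 5.0000: CF_t = 101.300000, DF = 0.896372, PV = 90.802517
Price P = sum_t PV_t = 101.884139
Macaulay numerator sum_t t * PV_t:
  t * PV_t at t = 0.5000: 0.642928
  t * PV_t at t = 1.0000: 1.271865
  t * PV_t at t = 1.5000: 1.887040
  t * PV_t at t = 2.0000: 2.488678
  t * PV_t at t = 2.5000: 3.077001
  t * PV_t at t = 3.0000: 3.652226
  t * PV_t at t = 3.5000: 4.214570
  t * PV_t at t = 4.0000: 4.764245
  t * PV_t at t = 4.5000: 5.301460
  t * PV_t at t = 5.0000: 454.012587
Macaulay duration D = (sum_t t * PV_t) / P = 481.312601 / 101.884139 = 4.724117

Answer: Macaulay duration = 4.7241 years


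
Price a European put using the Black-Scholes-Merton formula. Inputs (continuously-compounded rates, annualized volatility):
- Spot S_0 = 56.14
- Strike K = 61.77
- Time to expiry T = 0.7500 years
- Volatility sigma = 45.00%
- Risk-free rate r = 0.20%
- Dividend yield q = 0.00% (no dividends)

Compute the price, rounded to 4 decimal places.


Answer: Price = 12.1300

Derivation:
d1 = (ln(S/K) + (r - q + 0.5*sigma^2) * T) / (sigma * sqrt(T)) = -0.04652606
d2 = d1 - sigma * sqrt(T) = -0.43623750
exp(-rT) = 0.99850112; exp(-qT) = 1.00000000
P = K * exp(-rT) * N(-d2) - S_0 * exp(-qT) * N(-d1)
N(-d1) = 0.51855452; N(-d2) = 0.66866779
P = 61.7700 * 0.99850112 * 0.66866779 - 56.1400 * 1.00000000 * 0.51855452 = 12.1300


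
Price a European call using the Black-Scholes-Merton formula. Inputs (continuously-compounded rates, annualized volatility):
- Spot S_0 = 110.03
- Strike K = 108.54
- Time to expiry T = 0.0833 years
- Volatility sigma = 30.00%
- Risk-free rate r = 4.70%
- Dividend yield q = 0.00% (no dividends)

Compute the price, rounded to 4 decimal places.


d1 = (ln(S/K) + (r - q + 0.5*sigma^2) * T) / (sigma * sqrt(T)) = 0.24597602
d2 = d1 - sigma * sqrt(T) = 0.15939080
exp(-rT) = 0.99609255; exp(-qT) = 1.00000000
C = S_0 * exp(-qT) * N(d1) - K * exp(-rT) * N(d2)
N(d1) = 0.59714960; N(d2) = 0.56331951
C = 110.0300 * 1.00000000 * 0.59714960 - 108.5400 * 0.99609255 * 0.56331951 = 4.8006

Answer: Price = 4.8006


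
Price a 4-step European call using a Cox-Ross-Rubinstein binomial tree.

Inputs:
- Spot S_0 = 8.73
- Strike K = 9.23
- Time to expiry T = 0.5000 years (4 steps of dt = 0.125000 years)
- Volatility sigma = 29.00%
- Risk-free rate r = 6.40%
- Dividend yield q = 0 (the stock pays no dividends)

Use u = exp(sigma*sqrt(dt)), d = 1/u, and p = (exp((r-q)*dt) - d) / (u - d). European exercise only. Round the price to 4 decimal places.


dt = T/N = 0.125000
u = exp(sigma*sqrt(dt)) = 1.107971; d = 1/u = 0.902551
p = (exp((r-q)*dt) - d) / (u - d) = 0.513491
Discount per step: exp(-r*dt) = 0.992032
Stock lattice S(k, i) with i counting down-moves:
  k=0: S(0,0) = 8.7300
  k=1: S(1,0) = 9.6726; S(1,1) = 7.8793
  k=2: S(2,0) = 10.7169; S(2,1) = 8.7300; S(2,2) = 7.1114
  k=3: S(3,0) = 11.8741; S(3,1) = 9.6726; S(3,2) = 7.8793; S(3,3) = 6.4184
  k=4: S(4,0) = 13.1561; S(4,1) = 10.7169; S(4,2) = 8.7300; S(4,3) = 7.1114; S(4,4) = 5.7930
Terminal payoffs V(N, i) = max(S_T - K, 0):
  V(4,0) = 3.926123; V(4,1) = 1.486947; V(4,2) = 0.000000; V(4,3) = 0.000000; V(4,4) = 0.000000
Backward induction: V(k, i) = exp(-r*dt) * [p * V(k+1, i) + (1-p) * V(k+1, i+1)].
  V(3,0) = exp(-r*dt) * [p*3.926123 + (1-p)*1.486947] = 2.717613
  V(3,1) = exp(-r*dt) * [p*1.486947 + (1-p)*0.000000] = 0.757449
  V(3,2) = exp(-r*dt) * [p*0.000000 + (1-p)*0.000000] = 0.000000
  V(3,3) = exp(-r*dt) * [p*0.000000 + (1-p)*0.000000] = 0.000000
  V(2,0) = exp(-r*dt) * [p*2.717613 + (1-p)*0.757449] = 1.749919
  V(2,1) = exp(-r*dt) * [p*0.757449 + (1-p)*0.000000] = 0.385844
  V(2,2) = exp(-r*dt) * [p*0.000000 + (1-p)*0.000000] = 0.000000
  V(1,0) = exp(-r*dt) * [p*1.749919 + (1-p)*0.385844] = 1.077628
  V(1,1) = exp(-r*dt) * [p*0.385844 + (1-p)*0.000000] = 0.196549
  V(0,0) = exp(-r*dt) * [p*1.077628 + (1-p)*0.196549] = 0.643803

Answer: Price = V(0,0) = 0.6438


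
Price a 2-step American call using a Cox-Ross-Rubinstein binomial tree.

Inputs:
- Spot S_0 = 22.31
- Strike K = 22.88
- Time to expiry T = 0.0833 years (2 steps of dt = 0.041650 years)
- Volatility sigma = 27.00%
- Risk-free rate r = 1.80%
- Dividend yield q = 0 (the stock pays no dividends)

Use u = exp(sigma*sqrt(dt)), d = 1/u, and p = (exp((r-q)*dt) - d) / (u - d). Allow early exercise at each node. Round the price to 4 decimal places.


Answer: Price = V(0,0) = 0.4925

Derivation:
dt = T/N = 0.041650
u = exp(sigma*sqrt(dt)) = 1.056649; d = 1/u = 0.946388
p = (exp((r-q)*dt) - d) / (u - d) = 0.493030
Discount per step: exp(-r*dt) = 0.999251
Stock lattice S(k, i) with i counting down-moves:
  k=0: S(0,0) = 22.3100
  k=1: S(1,0) = 23.5738; S(1,1) = 21.1139
  k=2: S(2,0) = 24.9093; S(2,1) = 22.3100; S(2,2) = 19.9820
Terminal payoffs V(N, i) = max(S_T - K, 0):
  V(2,0) = 2.029269; V(2,1) = 0.000000; V(2,2) = 0.000000
Backward induction: V(k, i) = exp(-r*dt) * [p * V(k+1, i) + (1-p) * V(k+1, i+1)]; then take max(V_cont, immediate exercise) for American.
  V(1,0) = exp(-r*dt) * [p*2.029269 + (1-p)*0.000000] = 0.999740; exercise = 0.693837; V(1,0) = max -> 0.999740
  V(1,1) = exp(-r*dt) * [p*0.000000 + (1-p)*0.000000] = 0.000000; exercise = 0.000000; V(1,1) = max -> 0.000000
  V(0,0) = exp(-r*dt) * [p*0.999740 + (1-p)*0.000000] = 0.492532; exercise = 0.000000; V(0,0) = max -> 0.492532


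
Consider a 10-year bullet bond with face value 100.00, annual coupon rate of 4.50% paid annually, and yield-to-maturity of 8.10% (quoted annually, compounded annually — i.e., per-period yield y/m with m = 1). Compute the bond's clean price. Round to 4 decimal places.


Coupon per period c = face * coupon_rate / m = 4.500000
Periods per year m = 1; per-period yield y/m = 0.081000
Number of cashflows N = 10
Cashflows (t years, CF_t, discount factor 1/(1+y/m)^(m*t), PV):
  t = 1.0000: CF_t = 4.500000, DF = 0.925069, PV = 4.162812
  t = 2.0000: CF_t = 4.500000, DF = 0.855753, PV = 3.850890
  t = 3.0000: CF_t = 4.500000, DF = 0.791631, PV = 3.562341
  t = 4.0000: CF_t = 4.500000, DF = 0.732314, PV = 3.295412
  t = 5.0000: CF_t = 4.500000, DF = 0.677441, PV = 3.048485
  t = 6.0000: CF_t = 4.500000, DF = 0.626680, PV = 2.820060
  t = 7.0000: CF_t = 4.500000, DF = 0.579722, PV = 2.608751
  t = 8.0000: CF_t = 4.500000, DF = 0.536284, PV = 2.413276
  t = 9.0000: CF_t = 4.500000, DF = 0.496099, PV = 2.232448
  t = 10.0000: CF_t = 104.500000, DF = 0.458926, PV = 47.957811
Price P = sum_t PV_t = 75.952285

Answer: Price = 75.9523


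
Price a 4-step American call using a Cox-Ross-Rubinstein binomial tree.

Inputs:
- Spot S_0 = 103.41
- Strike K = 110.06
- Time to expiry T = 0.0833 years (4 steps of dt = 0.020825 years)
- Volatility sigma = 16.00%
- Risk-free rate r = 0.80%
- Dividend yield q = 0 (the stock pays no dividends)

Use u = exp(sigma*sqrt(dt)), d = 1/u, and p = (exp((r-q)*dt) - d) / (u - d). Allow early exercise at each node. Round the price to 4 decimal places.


Answer: Price = V(0,0) = 0.2060

Derivation:
dt = T/N = 0.020825
u = exp(sigma*sqrt(dt)) = 1.023358; d = 1/u = 0.977175
p = (exp((r-q)*dt) - d) / (u - d) = 0.497836
Discount per step: exp(-r*dt) = 0.999833
Stock lattice S(k, i) with i counting down-moves:
  k=0: S(0,0) = 103.4100
  k=1: S(1,0) = 105.8255; S(1,1) = 101.0497
  k=2: S(2,0) = 108.2973; S(2,1) = 103.4100; S(2,2) = 98.7432
  k=3: S(3,0) = 110.8269; S(3,1) = 105.8255; S(3,2) = 101.0497; S(3,3) = 96.4894
  k=4: S(4,0) = 113.4156; S(4,1) = 108.2973; S(4,2) = 103.4100; S(4,3) = 98.7432; S(4,4) = 94.2871
Terminal payoffs V(N, i) = max(S_T - K, 0):
  V(4,0) = 3.355633; V(4,1) = 0.000000; V(4,2) = 0.000000; V(4,3) = 0.000000; V(4,4) = 0.000000
Backward induction: V(k, i) = exp(-r*dt) * [p * V(k+1, i) + (1-p) * V(k+1, i+1)]; then take max(V_cont, immediate exercise) for American.
  V(3,0) = exp(-r*dt) * [p*3.355633 + (1-p)*0.000000] = 1.670275; exercise = 0.766935; V(3,0) = max -> 1.670275
  V(3,1) = exp(-r*dt) * [p*0.000000 + (1-p)*0.000000] = 0.000000; exercise = 0.000000; V(3,1) = max -> 0.000000
  V(3,2) = exp(-r*dt) * [p*0.000000 + (1-p)*0.000000] = 0.000000; exercise = 0.000000; V(3,2) = max -> 0.000000
  V(3,3) = exp(-r*dt) * [p*0.000000 + (1-p)*0.000000] = 0.000000; exercise = 0.000000; V(3,3) = max -> 0.000000
  V(2,0) = exp(-r*dt) * [p*1.670275 + (1-p)*0.000000] = 0.831384; exercise = 0.000000; V(2,0) = max -> 0.831384
  V(2,1) = exp(-r*dt) * [p*0.000000 + (1-p)*0.000000] = 0.000000; exercise = 0.000000; V(2,1) = max -> 0.000000
  V(2,2) = exp(-r*dt) * [p*0.000000 + (1-p)*0.000000] = 0.000000; exercise = 0.000000; V(2,2) = max -> 0.000000
  V(1,0) = exp(-r*dt) * [p*0.831384 + (1-p)*0.000000] = 0.413824; exercise = 0.000000; V(1,0) = max -> 0.413824
  V(1,1) = exp(-r*dt) * [p*0.000000 + (1-p)*0.000000] = 0.000000; exercise = 0.000000; V(1,1) = max -> 0.000000
  V(0,0) = exp(-r*dt) * [p*0.413824 + (1-p)*0.000000] = 0.205982; exercise = 0.000000; V(0,0) = max -> 0.205982


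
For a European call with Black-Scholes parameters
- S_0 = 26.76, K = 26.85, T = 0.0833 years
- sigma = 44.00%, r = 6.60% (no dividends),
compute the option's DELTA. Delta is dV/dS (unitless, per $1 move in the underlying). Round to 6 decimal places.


d1 = 0.0803490154; d2 = -0.0466426379
phi(d1) = 0.3976565781; exp(-qT) = 1.0000000000; exp(-rT) = 0.9945172852
N(d1) = 0.5320201622
Delta = exp(-qT) * N(d1) = 1.0000000000 * 0.5320201622 = 0.532020

Answer: Delta = 0.532020


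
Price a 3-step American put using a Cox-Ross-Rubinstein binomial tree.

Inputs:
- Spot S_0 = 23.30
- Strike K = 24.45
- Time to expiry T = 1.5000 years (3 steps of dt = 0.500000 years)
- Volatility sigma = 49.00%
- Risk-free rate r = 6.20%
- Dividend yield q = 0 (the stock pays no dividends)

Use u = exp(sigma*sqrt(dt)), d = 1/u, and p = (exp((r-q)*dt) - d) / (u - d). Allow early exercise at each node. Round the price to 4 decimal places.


dt = T/N = 0.500000
u = exp(sigma*sqrt(dt)) = 1.414084; d = 1/u = 0.707171
p = (exp((r-q)*dt) - d) / (u - d) = 0.458775
Discount per step: exp(-r*dt) = 0.969476
Stock lattice S(k, i) with i counting down-moves:
  k=0: S(0,0) = 23.3000
  k=1: S(1,0) = 32.9482; S(1,1) = 16.4771
  k=2: S(2,0) = 46.5915; S(2,1) = 23.3000; S(2,2) = 11.6521
  k=3: S(3,0) = 65.8843; S(3,1) = 32.9482; S(3,2) = 16.4771; S(3,3) = 8.2400
Terminal payoffs V(N, i) = max(K - S_T, 0):
  V(3,0) = 0.000000; V(3,1) = 0.000000; V(3,2) = 7.972908; V(3,3) = 16.209950
Backward induction: V(k, i) = exp(-r*dt) * [p * V(k+1, i) + (1-p) * V(k+1, i+1)]; then take max(V_cont, immediate exercise) for American.
  V(2,0) = exp(-r*dt) * [p*0.000000 + (1-p)*0.000000] = 0.000000; exercise = 0.000000; V(2,0) = max -> 0.000000
  V(2,1) = exp(-r*dt) * [p*0.000000 + (1-p)*7.972908] = 4.183419; exercise = 1.150000; V(2,1) = max -> 4.183419
  V(2,2) = exp(-r*dt) * [p*7.972908 + (1-p)*16.209950] = 12.051551; exercise = 12.797873; V(2,2) = max -> 12.797873
  V(1,0) = exp(-r*dt) * [p*0.000000 + (1-p)*4.183419] = 2.195058; exercise = 0.000000; V(1,0) = max -> 2.195058
  V(1,1) = exp(-r*dt) * [p*4.183419 + (1-p)*12.797873] = 8.575764; exercise = 7.972908; V(1,1) = max -> 8.575764
  V(0,0) = exp(-r*dt) * [p*2.195058 + (1-p)*8.575764] = 5.476039; exercise = 1.150000; V(0,0) = max -> 5.476039

Answer: Price = V(0,0) = 5.4760


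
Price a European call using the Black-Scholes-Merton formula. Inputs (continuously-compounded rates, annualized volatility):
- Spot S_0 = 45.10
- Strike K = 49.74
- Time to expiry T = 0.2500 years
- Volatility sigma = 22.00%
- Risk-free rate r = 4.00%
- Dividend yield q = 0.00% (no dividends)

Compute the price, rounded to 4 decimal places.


Answer: Price = 0.6233

Derivation:
d1 = (ln(S/K) + (r - q + 0.5*sigma^2) * T) / (sigma * sqrt(T)) = -0.74433811
d2 = d1 - sigma * sqrt(T) = -0.85433811
exp(-rT) = 0.99004983; exp(-qT) = 1.00000000
C = S_0 * exp(-qT) * N(d1) - K * exp(-rT) * N(d2)
N(d1) = 0.22833598; N(d2) = 0.19645884
C = 45.1000 * 1.00000000 * 0.22833598 - 49.7400 * 0.99004983 * 0.19645884 = 0.6233


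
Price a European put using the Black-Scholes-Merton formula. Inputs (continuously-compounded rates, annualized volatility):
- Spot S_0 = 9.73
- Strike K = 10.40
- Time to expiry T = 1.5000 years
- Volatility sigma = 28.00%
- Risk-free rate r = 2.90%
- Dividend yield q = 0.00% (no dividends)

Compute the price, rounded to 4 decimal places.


d1 = (ln(S/K) + (r - q + 0.5*sigma^2) * T) / (sigma * sqrt(T)) = 0.10412691
d2 = d1 - sigma * sqrt(T) = -0.23880166
exp(-rT) = 0.95743255; exp(-qT) = 1.00000000
P = K * exp(-rT) * N(-d2) - S_0 * exp(-qT) * N(-d1)
N(-d1) = 0.45853432; N(-d2) = 0.59437031
P = 10.4000 * 0.95743255 * 0.59437031 - 9.7300 * 1.00000000 * 0.45853432 = 1.4568

Answer: Price = 1.4568


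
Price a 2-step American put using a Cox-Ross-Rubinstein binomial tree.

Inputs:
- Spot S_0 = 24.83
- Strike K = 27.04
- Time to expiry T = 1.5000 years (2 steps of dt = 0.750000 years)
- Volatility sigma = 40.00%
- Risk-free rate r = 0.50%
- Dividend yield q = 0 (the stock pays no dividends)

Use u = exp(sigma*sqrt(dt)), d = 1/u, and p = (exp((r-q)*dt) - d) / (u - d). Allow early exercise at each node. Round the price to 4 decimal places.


dt = T/N = 0.750000
u = exp(sigma*sqrt(dt)) = 1.413982; d = 1/u = 0.707222
p = (exp((r-q)*dt) - d) / (u - d) = 0.419569
Discount per step: exp(-r*dt) = 0.996257
Stock lattice S(k, i) with i counting down-moves:
  k=0: S(0,0) = 24.8300
  k=1: S(1,0) = 35.1092; S(1,1) = 17.5603
  k=2: S(2,0) = 49.6438; S(2,1) = 24.8300; S(2,2) = 12.4191
Terminal payoffs V(N, i) = max(K - S_T, 0):
  V(2,0) = 0.000000; V(2,1) = 2.210000; V(2,2) = 14.620941
Backward induction: V(k, i) = exp(-r*dt) * [p * V(k+1, i) + (1-p) * V(k+1, i+1)]; then take max(V_cont, immediate exercise) for American.
  V(1,0) = exp(-r*dt) * [p*0.000000 + (1-p)*2.210000] = 1.277951; exercise = 0.000000; V(1,0) = max -> 1.277951
  V(1,1) = exp(-r*dt) * [p*2.210000 + (1-p)*14.620941] = 9.378459; exercise = 9.479669; V(1,1) = max -> 9.479669
  V(0,0) = exp(-r*dt) * [p*1.277951 + (1-p)*9.479669] = 6.015880; exercise = 2.210000; V(0,0) = max -> 6.015880

Answer: Price = V(0,0) = 6.0159


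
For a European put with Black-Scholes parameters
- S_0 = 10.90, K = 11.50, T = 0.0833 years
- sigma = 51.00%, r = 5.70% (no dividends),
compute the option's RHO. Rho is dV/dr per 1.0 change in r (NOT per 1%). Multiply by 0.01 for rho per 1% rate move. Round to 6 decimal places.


Answer: Rho = -0.626773

Derivation:
d1 = -0.2581814225; d2 = -0.4053762933
phi(d1) = 0.3858651370; exp(-qT) = 1.0000000000; exp(-rT) = 0.9952631544
N(-d2) = 0.6573995330
Rho = -K*T*exp(-rT)*N(-d2) = -11.5000 * 0.0833 * 0.9952631544 * 0.6573995330 = -0.626773


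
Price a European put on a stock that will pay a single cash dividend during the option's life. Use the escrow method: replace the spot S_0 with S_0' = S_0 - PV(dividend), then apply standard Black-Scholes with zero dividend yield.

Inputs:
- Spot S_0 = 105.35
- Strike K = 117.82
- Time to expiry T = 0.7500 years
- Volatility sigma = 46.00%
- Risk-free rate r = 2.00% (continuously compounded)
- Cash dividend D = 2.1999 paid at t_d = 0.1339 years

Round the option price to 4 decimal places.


PV(D) = D * exp(-r * t_d) = 2.1999 * 0.99732558 = 2.19401655
S_0' = S_0 - PV(D) = 105.3500 - 2.19401655 = 103.15598345
d1 = (ln(S_0'/K) + (r + sigma^2/2)*T) / (sigma*sqrt(T)) = -0.09680856
d2 = d1 - sigma*sqrt(T) = -0.49518025
exp(-rT) = 0.98511194
N(-d1) = 0.53856079; N(-d2) = 0.68976355
P = K * exp(-rT) * N(-d2) - S_0' * N(-d1) = 117.8200 * 0.98511194 * 0.68976355 - 103.15598345 * 0.53856079 = 24.5023

Answer: Price = 24.5023


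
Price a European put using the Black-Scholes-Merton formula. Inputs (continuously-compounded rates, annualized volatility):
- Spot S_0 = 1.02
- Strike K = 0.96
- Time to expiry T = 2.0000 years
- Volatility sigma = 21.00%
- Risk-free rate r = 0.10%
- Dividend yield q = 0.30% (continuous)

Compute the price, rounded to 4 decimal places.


Answer: Price = 0.0906

Derivation:
d1 = (ln(S/K) + (r - q + 0.5*sigma^2) * T) / (sigma * sqrt(T)) = 0.33915744
d2 = d1 - sigma * sqrt(T) = 0.04217260
exp(-rT) = 0.99800200; exp(-qT) = 0.99401796
P = K * exp(-rT) * N(-d2) - S_0 * exp(-qT) * N(-d1)
N(-d1) = 0.36724556; N(-d2) = 0.48318055
P = 0.9600 * 0.99800200 * 0.48318055 - 1.0200 * 0.99401796 * 0.36724556 = 0.0906


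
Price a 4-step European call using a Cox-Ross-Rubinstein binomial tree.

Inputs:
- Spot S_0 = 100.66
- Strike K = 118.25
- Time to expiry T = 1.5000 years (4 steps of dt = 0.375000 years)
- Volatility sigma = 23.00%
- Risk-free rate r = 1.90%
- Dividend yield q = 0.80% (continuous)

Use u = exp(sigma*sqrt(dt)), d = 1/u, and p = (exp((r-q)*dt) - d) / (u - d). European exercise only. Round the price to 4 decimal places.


dt = T/N = 0.375000
u = exp(sigma*sqrt(dt)) = 1.151247; d = 1/u = 0.868623
p = (exp((r-q)*dt) - d) / (u - d) = 0.479472
Discount per step: exp(-r*dt) = 0.992900
Stock lattice S(k, i) with i counting down-moves:
  k=0: S(0,0) = 100.6600
  k=1: S(1,0) = 115.8845; S(1,1) = 87.4356
  k=2: S(2,0) = 133.4117; S(2,1) = 100.6600; S(2,2) = 75.9486
  k=3: S(3,0) = 153.5898; S(3,1) = 115.8845; S(3,2) = 87.4356; S(3,3) = 65.9708
  k=4: S(4,0) = 176.8198; S(4,1) = 133.4117; S(4,2) = 100.6600; S(4,3) = 75.9486; S(4,4) = 57.3037
Terminal payoffs V(N, i) = max(S_T - K, 0):
  V(4,0) = 58.569801; V(4,1) = 15.161698; V(4,2) = 0.000000; V(4,3) = 0.000000; V(4,4) = 0.000000
Backward induction: V(k, i) = exp(-r*dt) * [p * V(k+1, i) + (1-p) * V(k+1, i+1)].
  V(3,0) = exp(-r*dt) * [p*58.569801 + (1-p)*15.161698] = 35.719269
  V(3,1) = exp(-r*dt) * [p*15.161698 + (1-p)*0.000000] = 7.218001
  V(3,2) = exp(-r*dt) * [p*0.000000 + (1-p)*0.000000] = 0.000000
  V(3,3) = exp(-r*dt) * [p*0.000000 + (1-p)*0.000000] = 0.000000
  V(2,0) = exp(-r*dt) * [p*35.719269 + (1-p)*7.218001] = 20.735300
  V(2,1) = exp(-r*dt) * [p*7.218001 + (1-p)*0.000000] = 3.436260
  V(2,2) = exp(-r*dt) * [p*0.000000 + (1-p)*0.000000] = 0.000000
  V(1,0) = exp(-r*dt) * [p*20.735300 + (1-p)*3.436260] = 11.647385
  V(1,1) = exp(-r*dt) * [p*3.436260 + (1-p)*0.000000] = 1.635894
  V(0,0) = exp(-r*dt) * [p*11.647385 + (1-p)*1.635894] = 6.390431

Answer: Price = V(0,0) = 6.3904


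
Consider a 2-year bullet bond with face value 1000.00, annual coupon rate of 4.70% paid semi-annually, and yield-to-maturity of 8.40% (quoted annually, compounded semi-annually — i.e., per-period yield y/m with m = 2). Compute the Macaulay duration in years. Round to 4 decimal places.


Answer: Macaulay duration = 1.9294 years

Derivation:
Coupon per period c = face * coupon_rate / m = 23.500000
Periods per year m = 2; per-period yield y/m = 0.042000
Number of cashflows N = 4
Cashflows (t years, CF_t, discount factor 1/(1+y/m)^(m*t), PV):
  t = 0.5000: CF_t = 23.500000, DF = 0.959693, PV = 22.552783
  t = 1.0000: CF_t = 23.500000, DF = 0.921010, PV = 21.643746
  t = 1.5000: CF_t = 23.500000, DF = 0.883887, PV = 20.771349
  t = 2.0000: CF_t = 1023.500000, DF = 0.848260, PV = 868.194382
Price P = sum_t PV_t = 933.162260
Macaulay numerator sum_t t * PV_t:
  t * PV_t at t = 0.5000: 11.276392
  t * PV_t at t = 1.0000: 21.643746
  t * PV_t at t = 1.5000: 31.157024
  t * PV_t at t = 2.0000: 1736.388764
Macaulay duration D = (sum_t t * PV_t) / P = 1800.465925 / 933.162260 = 1.929424


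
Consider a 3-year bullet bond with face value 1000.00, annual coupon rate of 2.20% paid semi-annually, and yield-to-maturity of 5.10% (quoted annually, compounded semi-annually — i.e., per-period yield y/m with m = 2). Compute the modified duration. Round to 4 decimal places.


Coupon per period c = face * coupon_rate / m = 11.000000
Periods per year m = 2; per-period yield y/m = 0.025500
Number of cashflows N = 6
Cashflows (t years, CF_t, discount factor 1/(1+y/m)^(m*t), PV):
  t = 0.5000: CF_t = 11.000000, DF = 0.975134, PV = 10.726475
  t = 1.0000: CF_t = 11.000000, DF = 0.950886, PV = 10.459751
  t = 1.5000: CF_t = 11.000000, DF = 0.927242, PV = 10.199660
  t = 2.0000: CF_t = 11.000000, DF = 0.904185, PV = 9.946036
  t = 2.5000: CF_t = 11.000000, DF = 0.881702, PV = 9.698719
  t = 3.0000: CF_t = 1011.000000, DF = 0.859777, PV = 869.234925
Price P = sum_t PV_t = 920.265565
First compute Macaulay numerator sum_t t * PV_t:
  t * PV_t at t = 0.5000: 5.363237
  t * PV_t at t = 1.0000: 10.459751
  t * PV_t at t = 1.5000: 15.299490
  t * PV_t at t = 2.0000: 19.892072
  t * PV_t at t = 2.5000: 24.246797
  t * PV_t at t = 3.0000: 2607.704774
Macaulay duration D = 2682.966121 / 920.265565 = 2.915426
Modified duration = D / (1 + y/m) = 2.915426 / (1 + 0.025500) = 2.842931

Answer: Modified duration = 2.8429


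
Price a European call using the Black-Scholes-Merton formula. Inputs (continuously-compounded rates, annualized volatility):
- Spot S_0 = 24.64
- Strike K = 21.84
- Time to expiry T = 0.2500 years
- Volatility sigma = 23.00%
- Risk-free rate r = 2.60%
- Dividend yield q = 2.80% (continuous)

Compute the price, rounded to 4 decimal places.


Answer: Price = 2.9721

Derivation:
d1 = (ln(S/K) + (r - q + 0.5*sigma^2) * T) / (sigma * sqrt(T)) = 1.10209120
d2 = d1 - sigma * sqrt(T) = 0.98709120
exp(-rT) = 0.99352108; exp(-qT) = 0.99302444
C = S_0 * exp(-qT) * N(d1) - K * exp(-rT) * N(d2)
N(d1) = 0.86478899; N(d2) = 0.83820103
C = 24.6400 * 0.99302444 * 0.86478899 - 21.8400 * 0.99352108 * 0.83820103 = 2.9721


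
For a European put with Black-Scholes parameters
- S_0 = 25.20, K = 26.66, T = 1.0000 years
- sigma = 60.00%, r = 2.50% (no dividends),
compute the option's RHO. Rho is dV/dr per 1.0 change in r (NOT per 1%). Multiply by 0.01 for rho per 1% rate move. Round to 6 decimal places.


d1 = 0.2477994663; d2 = -0.3522005337
phi(d1) = 0.3868799577; exp(-qT) = 1.0000000000; exp(-rT) = 0.9753099120
N(-d2) = 0.6376560616
Rho = -K*T*exp(-rT)*N(-d2) = -26.6600 * 1.0000 * 0.9753099120 * 0.6376560616 = -16.580181

Answer: Rho = -16.580181


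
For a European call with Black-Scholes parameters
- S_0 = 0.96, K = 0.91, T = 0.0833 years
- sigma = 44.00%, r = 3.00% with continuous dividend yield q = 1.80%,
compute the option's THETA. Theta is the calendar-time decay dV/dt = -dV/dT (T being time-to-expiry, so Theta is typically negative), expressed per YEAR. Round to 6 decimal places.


Answer: Theta = -0.263809

Derivation:
d1 = 0.4925656399; d2 = 0.3655739866
phi(d1) = 0.3533666869; exp(-qT) = 0.9985017235; exp(-rT) = 0.9975041199
Theta = -S*exp(-qT)*phi(d1)*sigma/(2*sqrt(T)) - r*K*exp(-rT)*N(d2) + q*S*exp(-qT)*N(d1)
N(d1) = 0.6888402344; N(d2) = 0.6426585055; sqrt(T) = 0.2886173938
Term 1 = -0.9600 * 0.9985017235 * 0.3533666869 * 0.4400 / (2 * 0.2886173938) = -0.2581938162
Term 2 = -0.0300 * 0.9100 * 0.9975041199 * 0.6426585055 = -0.0175007880
Term 3 = 0.0180 * 0.9600 * 0.9985017235 * 0.6888402344 = 0.0118853250
Theta = -0.2581938162 + (-0.0175007880) + (0.0118853250) = -0.263809


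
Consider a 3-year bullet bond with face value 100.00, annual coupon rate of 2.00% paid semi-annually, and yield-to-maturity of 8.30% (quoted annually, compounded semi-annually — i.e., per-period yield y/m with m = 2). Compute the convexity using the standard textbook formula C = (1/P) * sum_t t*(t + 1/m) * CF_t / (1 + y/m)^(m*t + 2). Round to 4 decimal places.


Coupon per period c = face * coupon_rate / m = 1.000000
Periods per year m = 2; per-period yield y/m = 0.041500
Number of cashflows N = 6
Cashflows (t years, CF_t, discount factor 1/(1+y/m)^(m*t), PV):
  t = 0.5000: CF_t = 1.000000, DF = 0.960154, PV = 0.960154
  t = 1.0000: CF_t = 1.000000, DF = 0.921895, PV = 0.921895
  t = 1.5000: CF_t = 1.000000, DF = 0.885161, PV = 0.885161
  t = 2.0000: CF_t = 1.000000, DF = 0.849890, PV = 0.849890
  t = 2.5000: CF_t = 1.000000, DF = 0.816025, PV = 0.816025
  t = 3.0000: CF_t = 101.000000, DF = 0.783510, PV = 79.134475
Price P = sum_t PV_t = 83.567601
Convexity numerator sum_t t*(t + 1/m) * CF_t / (1+y/m)^(m*t + 2):
  t = 0.5000: term = 0.442580
  t = 1.0000: term = 1.274836
  t = 1.5000: term = 2.448076
  t = 2.0000: term = 3.917548
  t = 2.5000: term = 5.642172
  t = 3.0000: term = 766.013597
Convexity = (1/P) * sum = 779.738809 / 83.567601 = 9.330635

Answer: Convexity = 9.3306


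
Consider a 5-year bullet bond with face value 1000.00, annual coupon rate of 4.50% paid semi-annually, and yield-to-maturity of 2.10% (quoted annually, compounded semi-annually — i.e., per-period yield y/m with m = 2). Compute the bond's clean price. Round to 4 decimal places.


Coupon per period c = face * coupon_rate / m = 22.500000
Periods per year m = 2; per-period yield y/m = 0.010500
Number of cashflows N = 10
Cashflows (t years, CF_t, discount factor 1/(1+y/m)^(m*t), PV):
  t = 0.5000: CF_t = 22.500000, DF = 0.989609, PV = 22.266205
  t = 1.0000: CF_t = 22.500000, DF = 0.979326, PV = 22.034839
  t = 1.5000: CF_t = 22.500000, DF = 0.969150, PV = 21.805877
  t = 2.0000: CF_t = 22.500000, DF = 0.959080, PV = 21.579295
  t = 2.5000: CF_t = 22.500000, DF = 0.949114, PV = 21.355067
  t = 3.0000: CF_t = 22.500000, DF = 0.939252, PV = 21.133168
  t = 3.5000: CF_t = 22.500000, DF = 0.929492, PV = 20.913576
  t = 4.0000: CF_t = 22.500000, DF = 0.919834, PV = 20.696265
  t = 4.5000: CF_t = 22.500000, DF = 0.910276, PV = 20.481212
  t = 5.0000: CF_t = 1022.500000, DF = 0.900818, PV = 921.085908
Price P = sum_t PV_t = 1113.351412

Answer: Price = 1113.3514
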